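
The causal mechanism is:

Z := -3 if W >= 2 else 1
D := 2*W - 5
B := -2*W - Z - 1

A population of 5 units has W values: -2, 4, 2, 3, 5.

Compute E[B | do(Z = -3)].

The intervention sets Z=-3 in all 5 units regardless of W. Recomputing B per unit gives 6, -6, -2, -4, -8; average -2.8.

-2.8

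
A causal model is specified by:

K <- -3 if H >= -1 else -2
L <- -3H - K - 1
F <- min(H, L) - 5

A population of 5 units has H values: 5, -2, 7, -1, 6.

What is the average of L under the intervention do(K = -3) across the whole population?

do(K=-3) breaks K's dependence on H. With K=-3 fixed, L across the units is -13, 8, -19, 5, -16, mean -7.

-7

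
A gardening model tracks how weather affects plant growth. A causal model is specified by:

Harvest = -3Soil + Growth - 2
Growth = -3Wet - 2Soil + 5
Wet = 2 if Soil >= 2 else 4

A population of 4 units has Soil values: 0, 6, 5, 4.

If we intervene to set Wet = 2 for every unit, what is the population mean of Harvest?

-21.75

Under do(Wet=2), Wet's equation is replaced by Wet=2 for every unit. Per-unit Harvest: -3, -33, -28, -23. Mean = -21.75.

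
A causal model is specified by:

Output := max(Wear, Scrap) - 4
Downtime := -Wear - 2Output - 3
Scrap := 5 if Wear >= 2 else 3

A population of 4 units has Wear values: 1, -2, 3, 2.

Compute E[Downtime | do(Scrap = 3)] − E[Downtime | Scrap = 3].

-1.5

Under do(Scrap=3), Scrap's equation is replaced by Scrap=3 for every unit. Per-unit Downtime: -2, 1, -4, -3. Mean = -2.
Observing Scrap=3 restricts to units where Scrap's equation naturally yields 3: Wear ∈ {1, -2}. In that subpopulation Downtime = -2, 1, mean -0.5.
Difference = -2 − (-0.5) = -1.5.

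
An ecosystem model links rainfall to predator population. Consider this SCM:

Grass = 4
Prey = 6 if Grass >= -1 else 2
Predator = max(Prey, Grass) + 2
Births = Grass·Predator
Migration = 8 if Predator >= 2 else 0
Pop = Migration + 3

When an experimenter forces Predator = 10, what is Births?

40

The intervention breaks the incoming arrows to Predator: Predator = max(Prey, Grass) + 2 no longer applies, and Predator = 10.
Births = Grass·Predator  [with Grass=4, Predator=10]  = 40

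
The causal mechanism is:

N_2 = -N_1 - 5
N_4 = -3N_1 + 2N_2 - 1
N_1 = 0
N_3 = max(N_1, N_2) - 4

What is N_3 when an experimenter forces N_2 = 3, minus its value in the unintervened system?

3

The intervention breaks the incoming arrows to N_2: N_2 = -N_1 - 5 no longer applies, and N_2 = 3.
N_3 = max(N_1, N_2) - 4  [with N_1=0, N_2=3]  = -1
Without intervention: N_2 = -N_1 - 5  [with N_1=0]  = -5; N_3 = max(N_1, N_2) - 4  [with N_1=0, N_2=-5]  = -4.
Change = -1 − (-4) = 3.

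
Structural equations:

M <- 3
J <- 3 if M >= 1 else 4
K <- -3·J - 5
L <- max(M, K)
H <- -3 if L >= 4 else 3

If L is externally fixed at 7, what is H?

Intervening sets L = 7 and removes its equation (L <- max(M, K)).
H = -3 if L >= 4 else 3  [with L=7]  = -3

-3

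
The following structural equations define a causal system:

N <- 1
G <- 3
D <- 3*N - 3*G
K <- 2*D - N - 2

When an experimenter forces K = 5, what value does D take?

Under do(K=5), the mechanism K <- 2*D - N - 2 is discarded; K is fixed at 5.
Since D is not a descendant of the intervened variable, it is unaffected.
D = 3*N - 3*G  [with N=1, G=3]  = -6

-6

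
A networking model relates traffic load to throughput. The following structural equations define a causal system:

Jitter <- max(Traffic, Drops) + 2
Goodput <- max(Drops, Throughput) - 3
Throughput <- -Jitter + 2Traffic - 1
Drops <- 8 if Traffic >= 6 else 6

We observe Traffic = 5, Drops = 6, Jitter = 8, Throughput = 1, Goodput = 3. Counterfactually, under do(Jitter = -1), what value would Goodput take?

do(Jitter=-1) replaces the equation Jitter <- max(Traffic, Drops) + 2 with the constant Jitter = -1.
Drops = 8 if Traffic >= 6 else 6  [with Traffic=5]  = 6
Throughput = -Jitter + 2Traffic - 1  [with Jitter=-1, Traffic=5]  = 10
Goodput = max(Drops, Throughput) - 3  [with Drops=6, Throughput=10]  = 7

7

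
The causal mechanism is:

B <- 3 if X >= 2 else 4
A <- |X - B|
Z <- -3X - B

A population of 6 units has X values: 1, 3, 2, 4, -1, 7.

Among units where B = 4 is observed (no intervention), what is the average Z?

-4

E[Z|B=4] averages over only the 2 units with B=4 (X = 1, -1): Z = -7, -1, mean -4.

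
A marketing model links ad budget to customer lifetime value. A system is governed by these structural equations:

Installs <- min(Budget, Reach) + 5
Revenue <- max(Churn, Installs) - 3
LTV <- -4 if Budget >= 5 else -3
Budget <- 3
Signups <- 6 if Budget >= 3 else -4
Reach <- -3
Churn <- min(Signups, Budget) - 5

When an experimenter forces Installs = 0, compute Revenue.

-3

The intervention breaks the incoming arrows to Installs: Installs <- min(Budget, Reach) + 5 no longer applies, and Installs = 0.
Signups = 6 if Budget >= 3 else -4  [with Budget=3]  = 6
Churn = min(Signups, Budget) - 5  [with Signups=6, Budget=3]  = -2
Revenue = max(Churn, Installs) - 3  [with Churn=-2, Installs=0]  = -3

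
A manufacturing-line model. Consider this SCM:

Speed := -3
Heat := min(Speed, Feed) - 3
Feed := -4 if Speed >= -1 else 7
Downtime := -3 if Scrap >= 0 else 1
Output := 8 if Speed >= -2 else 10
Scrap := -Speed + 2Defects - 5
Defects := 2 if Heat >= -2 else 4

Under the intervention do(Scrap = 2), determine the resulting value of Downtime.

-3

Under do(Scrap=2), the mechanism Scrap := -Speed + 2Defects - 5 is discarded; Scrap is fixed at 2.
Downtime = -3 if Scrap >= 0 else 1  [with Scrap=2]  = -3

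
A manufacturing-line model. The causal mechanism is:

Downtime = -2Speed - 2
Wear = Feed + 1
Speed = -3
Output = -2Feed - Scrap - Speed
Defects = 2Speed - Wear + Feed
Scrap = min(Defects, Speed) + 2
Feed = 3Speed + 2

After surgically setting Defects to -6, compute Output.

Under do(Defects=-6), the mechanism Defects = 2Speed - Wear + Feed is discarded; Defects is fixed at -6.
Feed = 3Speed + 2  [with Speed=-3]  = -7
Scrap = min(Defects, Speed) + 2  [with Defects=-6, Speed=-3]  = -4
Output = -2Feed - Scrap - Speed  [with Feed=-7, Scrap=-4, Speed=-3]  = 21

21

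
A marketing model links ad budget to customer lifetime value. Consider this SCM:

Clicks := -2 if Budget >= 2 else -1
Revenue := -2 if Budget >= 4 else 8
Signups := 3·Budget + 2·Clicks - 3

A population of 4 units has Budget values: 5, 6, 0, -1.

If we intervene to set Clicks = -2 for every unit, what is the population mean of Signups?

0.5

do(Clicks=-2) breaks Clicks's dependence on Budget. With Clicks=-2 fixed, Signups across the units is 8, 11, -7, -10, mean 0.5.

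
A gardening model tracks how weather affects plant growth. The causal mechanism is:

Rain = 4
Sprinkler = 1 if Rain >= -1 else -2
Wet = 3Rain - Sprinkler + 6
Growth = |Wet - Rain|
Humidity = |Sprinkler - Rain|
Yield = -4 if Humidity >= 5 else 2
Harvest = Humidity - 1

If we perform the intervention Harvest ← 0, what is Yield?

2

Intervening sets Harvest = 0 and removes its equation (Harvest = Humidity - 1).
Since Yield is not a descendant of the intervened variable, it is unaffected.
Sprinkler = 1 if Rain >= -1 else -2  [with Rain=4]  = 1
Humidity = |Sprinkler - Rain|  [with Sprinkler=1, Rain=4]  = 3
Yield = -4 if Humidity >= 5 else 2  [with Humidity=3]  = 2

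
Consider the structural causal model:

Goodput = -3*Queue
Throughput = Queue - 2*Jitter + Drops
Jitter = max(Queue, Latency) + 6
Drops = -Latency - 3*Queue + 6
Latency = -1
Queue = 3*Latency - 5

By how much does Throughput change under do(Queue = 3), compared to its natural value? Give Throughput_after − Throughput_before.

do(Queue=3) replaces the equation Queue = 3*Latency - 5 with the constant Queue = 3.
Drops = -Latency - 3*Queue + 6  [with Latency=-1, Queue=3]  = -2
Jitter = max(Queue, Latency) + 6  [with Queue=3, Latency=-1]  = 9
Throughput = Queue - 2*Jitter + Drops  [with Queue=3, Jitter=9, Drops=-2]  = -17
Without intervention: Queue = 3*Latency - 5  [with Latency=-1]  = -8; Drops = -Latency - 3*Queue + 6  [with Latency=-1, Queue=-8]  = 31; Jitter = max(Queue, Latency) + 6  [with Queue=-8, Latency=-1]  = 5; Throughput = Queue - 2*Jitter + Drops  [with Queue=-8, Jitter=5, Drops=31]  = 13.
Change = -17 − 13 = -30.

-30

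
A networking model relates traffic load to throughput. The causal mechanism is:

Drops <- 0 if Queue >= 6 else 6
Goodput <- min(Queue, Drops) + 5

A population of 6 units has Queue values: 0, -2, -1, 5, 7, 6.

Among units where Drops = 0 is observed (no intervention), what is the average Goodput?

Conditioning on Drops=0 selects the 2 unit(s) with Queue ∈ {7, 6}. Their Goodput values: 5, 5. Mean = 5.

5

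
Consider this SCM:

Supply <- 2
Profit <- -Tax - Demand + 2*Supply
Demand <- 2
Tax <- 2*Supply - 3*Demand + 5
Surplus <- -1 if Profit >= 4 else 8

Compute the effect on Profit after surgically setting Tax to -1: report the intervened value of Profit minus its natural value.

The intervention breaks the incoming arrows to Tax: Tax <- 2*Supply - 3*Demand + 5 no longer applies, and Tax = -1.
Profit = -Tax - Demand + 2*Supply  [with Tax=-1, Demand=2, Supply=2]  = 3
Without intervention: Tax = 2*Supply - 3*Demand + 5  [with Supply=2, Demand=2]  = 3; Profit = -Tax - Demand + 2*Supply  [with Tax=3, Demand=2, Supply=2]  = -1.
Change = 3 − (-1) = 4.

4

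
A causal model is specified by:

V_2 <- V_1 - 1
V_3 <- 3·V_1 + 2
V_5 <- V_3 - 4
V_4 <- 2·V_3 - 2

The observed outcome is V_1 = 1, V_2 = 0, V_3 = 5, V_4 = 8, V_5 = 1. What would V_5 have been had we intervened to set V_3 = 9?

do(V_3=9) replaces the equation V_3 <- 3·V_1 + 2 with the constant V_3 = 9.
V_5 = V_3 - 4  [with V_3=9]  = 5

5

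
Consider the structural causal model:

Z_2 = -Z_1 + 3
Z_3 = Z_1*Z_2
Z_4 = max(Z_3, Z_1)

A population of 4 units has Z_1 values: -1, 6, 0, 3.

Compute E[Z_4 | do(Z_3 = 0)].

2.25

The intervention sets Z_3=0 in all 4 units regardless of Z_1. Recomputing Z_4 per unit gives 0, 6, 0, 3; average 2.25.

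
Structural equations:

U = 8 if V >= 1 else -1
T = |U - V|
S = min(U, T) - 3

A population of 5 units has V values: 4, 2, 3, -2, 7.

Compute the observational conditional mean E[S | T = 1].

Observing T=1 restricts to units where T's equation naturally yields 1: V ∈ {-2, 7}. In that subpopulation S = -4, -2, mean -3.

-3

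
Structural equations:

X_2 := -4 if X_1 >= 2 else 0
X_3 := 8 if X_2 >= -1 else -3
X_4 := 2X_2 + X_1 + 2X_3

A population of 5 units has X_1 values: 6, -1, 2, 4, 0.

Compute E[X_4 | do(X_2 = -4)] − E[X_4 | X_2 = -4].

The intervention sets X_2=-4 in all 5 units regardless of X_1. Recomputing X_4 per unit gives -8, -15, -12, -10, -14; average -11.8.
Observing X_2=-4 restricts to units where X_2's equation naturally yields -4: X_1 ∈ {6, 2, 4}. In that subpopulation X_4 = -8, -12, -10, mean -10.
Difference = -11.8 − (-10) = -1.8.

-1.8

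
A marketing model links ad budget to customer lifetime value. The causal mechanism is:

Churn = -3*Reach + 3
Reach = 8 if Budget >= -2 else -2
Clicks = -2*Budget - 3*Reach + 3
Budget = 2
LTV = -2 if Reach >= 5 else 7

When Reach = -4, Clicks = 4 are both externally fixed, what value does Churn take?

15

Setting Reach = -4, Clicks = 4 by intervention discards those variables' equations.
Churn = -3*Reach + 3  [with Reach=-4]  = 15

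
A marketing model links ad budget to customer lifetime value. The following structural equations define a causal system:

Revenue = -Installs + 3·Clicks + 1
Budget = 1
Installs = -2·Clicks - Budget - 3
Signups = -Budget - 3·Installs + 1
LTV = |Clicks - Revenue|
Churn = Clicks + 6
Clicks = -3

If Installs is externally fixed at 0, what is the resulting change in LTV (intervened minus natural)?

-2

The intervention breaks the incoming arrows to Installs: Installs = -2·Clicks - Budget - 3 no longer applies, and Installs = 0.
Revenue = -Installs + 3·Clicks + 1  [with Installs=0, Clicks=-3]  = -8
LTV = |Clicks - Revenue|  [with Clicks=-3, Revenue=-8]  = 5
Without intervention: Installs = -2·Clicks - Budget - 3  [with Clicks=-3, Budget=1]  = 2; Revenue = -Installs + 3·Clicks + 1  [with Installs=2, Clicks=-3]  = -10; LTV = |Clicks - Revenue|  [with Clicks=-3, Revenue=-10]  = 7.
Change = 5 − 7 = -2.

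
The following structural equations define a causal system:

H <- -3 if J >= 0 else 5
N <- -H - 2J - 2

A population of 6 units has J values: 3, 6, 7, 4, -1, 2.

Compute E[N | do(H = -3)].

Every unit gets H=-3 under the intervention. N values become -5, -11, -13, -7, 3, -3; E[N|do(H=-3)] = -6.

-6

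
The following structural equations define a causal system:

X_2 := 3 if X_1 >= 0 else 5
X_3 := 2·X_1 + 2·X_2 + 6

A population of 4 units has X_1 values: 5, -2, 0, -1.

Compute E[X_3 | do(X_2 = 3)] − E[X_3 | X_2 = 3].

-4

The intervention sets X_2=3 in all 4 units regardless of X_1. Recomputing X_3 per unit gives 22, 8, 12, 10; average 13.
Conditioning on X_2=3 selects the 2 unit(s) with X_1 ∈ {5, 0}. Their X_3 values: 22, 12. Mean = 17.
Difference = 13 − 17 = -4.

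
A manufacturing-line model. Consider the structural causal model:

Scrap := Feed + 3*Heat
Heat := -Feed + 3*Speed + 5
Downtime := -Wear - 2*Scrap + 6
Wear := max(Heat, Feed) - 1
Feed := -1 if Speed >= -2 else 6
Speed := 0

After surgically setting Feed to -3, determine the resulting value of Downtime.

-43

Under do(Feed=-3), the mechanism Feed := -1 if Speed >= -2 else 6 is discarded; Feed is fixed at -3.
Heat = -Feed + 3*Speed + 5  [with Feed=-3, Speed=0]  = 8
Wear = max(Heat, Feed) - 1  [with Heat=8, Feed=-3]  = 7
Scrap = Feed + 3*Heat  [with Feed=-3, Heat=8]  = 21
Downtime = -Wear - 2*Scrap + 6  [with Wear=7, Scrap=21]  = -43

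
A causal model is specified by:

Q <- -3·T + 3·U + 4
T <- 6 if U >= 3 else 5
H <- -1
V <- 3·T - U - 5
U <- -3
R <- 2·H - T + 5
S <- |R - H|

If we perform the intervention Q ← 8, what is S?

Intervening sets Q = 8 and removes its equation (Q <- -3·T + 3·U + 4).
No directed path runs from Q to S, so S keeps its natural value.
T = 6 if U >= 3 else 5  [with U=-3]  = 5
R = 2·H - T + 5  [with H=-1, T=5]  = -2
S = |R - H|  [with R=-2, H=-1]  = 1

1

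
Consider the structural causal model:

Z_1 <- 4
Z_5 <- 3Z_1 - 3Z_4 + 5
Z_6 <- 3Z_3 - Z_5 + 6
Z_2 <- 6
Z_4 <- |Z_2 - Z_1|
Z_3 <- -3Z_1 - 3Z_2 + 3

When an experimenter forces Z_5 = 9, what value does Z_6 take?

The intervention breaks the incoming arrows to Z_5: Z_5 <- 3Z_1 - 3Z_4 + 5 no longer applies, and Z_5 = 9.
Z_3 = -3Z_1 - 3Z_2 + 3  [with Z_1=4, Z_2=6]  = -27
Z_6 = 3Z_3 - Z_5 + 6  [with Z_3=-27, Z_5=9]  = -84

-84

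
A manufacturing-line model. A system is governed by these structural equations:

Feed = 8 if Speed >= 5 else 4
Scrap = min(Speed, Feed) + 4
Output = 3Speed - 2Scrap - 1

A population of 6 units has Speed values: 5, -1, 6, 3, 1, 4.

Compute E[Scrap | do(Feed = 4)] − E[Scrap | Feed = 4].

0.75

do(Feed=4) breaks Feed's dependence on Speed. With Feed=4 fixed, Scrap across the units is 8, 3, 8, 7, 5, 8, mean 6.5.
Conditioning on Feed=4 selects the 4 unit(s) with Speed ∈ {-1, 3, 1, 4}. Their Scrap values: 3, 7, 5, 8. Mean = 5.75.
Difference = 6.5 − 5.75 = 0.75.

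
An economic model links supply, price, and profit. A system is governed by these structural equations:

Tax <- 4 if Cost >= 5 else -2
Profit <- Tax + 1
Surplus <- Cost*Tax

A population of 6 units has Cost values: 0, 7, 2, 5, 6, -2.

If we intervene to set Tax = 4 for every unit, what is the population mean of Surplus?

do(Tax=4) breaks Tax's dependence on Cost. With Tax=4 fixed, Surplus across the units is 0, 28, 8, 20, 24, -8, mean 12.

12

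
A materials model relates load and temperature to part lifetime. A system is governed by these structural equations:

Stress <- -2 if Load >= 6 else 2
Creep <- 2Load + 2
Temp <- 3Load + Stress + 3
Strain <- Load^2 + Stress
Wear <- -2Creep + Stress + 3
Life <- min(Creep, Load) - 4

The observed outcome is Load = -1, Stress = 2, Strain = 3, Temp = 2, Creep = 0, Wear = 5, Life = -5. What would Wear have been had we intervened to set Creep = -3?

11

The intervention breaks the incoming arrows to Creep: Creep <- 2Load + 2 no longer applies, and Creep = -3.
Stress = -2 if Load >= 6 else 2  [with Load=-1]  = 2
Wear = -2Creep + Stress + 3  [with Creep=-3, Stress=2]  = 11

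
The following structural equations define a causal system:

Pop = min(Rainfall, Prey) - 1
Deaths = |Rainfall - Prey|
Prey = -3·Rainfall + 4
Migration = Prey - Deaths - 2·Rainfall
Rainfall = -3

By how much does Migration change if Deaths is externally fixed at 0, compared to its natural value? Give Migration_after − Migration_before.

The intervention breaks the incoming arrows to Deaths: Deaths = |Rainfall - Prey| no longer applies, and Deaths = 0.
Prey = -3·Rainfall + 4  [with Rainfall=-3]  = 13
Migration = Prey - Deaths - 2·Rainfall  [with Prey=13, Deaths=0, Rainfall=-3]  = 19
Without intervention: Prey = -3·Rainfall + 4  [with Rainfall=-3]  = 13; Deaths = |Rainfall - Prey|  [with Rainfall=-3, Prey=13]  = 16; Migration = Prey - Deaths - 2·Rainfall  [with Prey=13, Deaths=16, Rainfall=-3]  = 3.
Change = 19 − 3 = 16.

16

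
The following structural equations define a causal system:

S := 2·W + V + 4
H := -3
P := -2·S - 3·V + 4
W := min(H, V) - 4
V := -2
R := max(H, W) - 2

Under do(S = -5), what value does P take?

20

Under do(S=-5), the mechanism S := 2·W + V + 4 is discarded; S is fixed at -5.
P = -2·S - 3·V + 4  [with S=-5, V=-2]  = 20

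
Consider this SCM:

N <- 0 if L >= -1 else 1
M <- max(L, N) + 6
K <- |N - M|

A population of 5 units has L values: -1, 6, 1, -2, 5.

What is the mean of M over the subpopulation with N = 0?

E[M|N=0] averages over only the 4 units with N=0 (L = -1, 6, 1, 5): M = 6, 12, 7, 11, mean 9.

9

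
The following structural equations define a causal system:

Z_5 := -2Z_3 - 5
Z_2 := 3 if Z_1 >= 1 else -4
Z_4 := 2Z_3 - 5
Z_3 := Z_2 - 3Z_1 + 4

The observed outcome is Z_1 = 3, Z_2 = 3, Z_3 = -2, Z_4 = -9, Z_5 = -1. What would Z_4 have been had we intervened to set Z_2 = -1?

-17

Under do(Z_2=-1), the mechanism Z_2 := 3 if Z_1 >= 1 else -4 is discarded; Z_2 is fixed at -1.
Z_3 = Z_2 - 3Z_1 + 4  [with Z_2=-1, Z_1=3]  = -6
Z_4 = 2Z_3 - 5  [with Z_3=-6]  = -17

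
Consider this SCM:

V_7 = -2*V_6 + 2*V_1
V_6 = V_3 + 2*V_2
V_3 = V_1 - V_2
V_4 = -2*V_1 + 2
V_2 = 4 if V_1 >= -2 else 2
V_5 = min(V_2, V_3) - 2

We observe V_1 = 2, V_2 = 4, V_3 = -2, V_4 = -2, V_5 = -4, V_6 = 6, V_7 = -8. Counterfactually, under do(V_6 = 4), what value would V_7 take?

Intervening sets V_6 = 4 and removes its equation (V_6 = V_3 + 2*V_2).
V_7 = -2*V_6 + 2*V_1  [with V_6=4, V_1=2]  = -4

-4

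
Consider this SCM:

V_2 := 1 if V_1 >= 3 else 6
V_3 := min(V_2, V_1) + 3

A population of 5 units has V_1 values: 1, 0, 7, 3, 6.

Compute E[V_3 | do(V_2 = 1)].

3.8

Every unit gets V_2=1 under the intervention. V_3 values become 4, 3, 4, 4, 4; E[V_3|do(V_2=1)] = 3.8.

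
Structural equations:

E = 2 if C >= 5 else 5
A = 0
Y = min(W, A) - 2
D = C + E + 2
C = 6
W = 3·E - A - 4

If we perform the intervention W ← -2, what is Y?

The intervention breaks the incoming arrows to W: W = 3·E - A - 4 no longer applies, and W = -2.
Y = min(W, A) - 2  [with W=-2, A=0]  = -4

-4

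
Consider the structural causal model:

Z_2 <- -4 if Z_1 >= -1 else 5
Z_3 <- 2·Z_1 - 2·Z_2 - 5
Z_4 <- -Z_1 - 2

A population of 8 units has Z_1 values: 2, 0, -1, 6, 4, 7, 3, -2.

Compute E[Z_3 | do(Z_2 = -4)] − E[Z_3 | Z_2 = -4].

-1.25

Under do(Z_2=-4), Z_2's equation is replaced by Z_2=-4 for every unit. Per-unit Z_3: 7, 3, 1, 15, 11, 17, 9, -1. Mean = 7.75.
Observing Z_2=-4 restricts to units where Z_2's equation naturally yields -4: Z_1 ∈ {2, 0, -1, 6, 4, 7, 3}. In that subpopulation Z_3 = 7, 3, 1, 15, 11, 17, 9, mean 9.
Difference = 7.75 − 9 = -1.25.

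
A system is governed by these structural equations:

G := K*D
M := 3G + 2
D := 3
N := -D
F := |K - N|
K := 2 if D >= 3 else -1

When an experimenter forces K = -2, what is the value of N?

Under do(K=-2), the mechanism K := 2 if D >= 3 else -1 is discarded; K is fixed at -2.
Since N is not a descendant of the intervened variable, it is unaffected.
N = -D  [with D=3]  = -3

-3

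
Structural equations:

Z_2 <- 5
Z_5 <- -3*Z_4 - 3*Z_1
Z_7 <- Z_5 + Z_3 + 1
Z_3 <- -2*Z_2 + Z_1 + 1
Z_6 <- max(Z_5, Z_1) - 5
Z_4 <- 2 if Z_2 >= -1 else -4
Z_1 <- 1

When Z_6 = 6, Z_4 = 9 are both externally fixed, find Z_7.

Under do(Z_6 = 6, Z_4 = 9), each intervened variable's structural equation is replaced by its fixed value.
Z_3 = -2*Z_2 + Z_1 + 1  [with Z_2=5, Z_1=1]  = -8
Z_5 = -3*Z_4 - 3*Z_1  [with Z_4=9, Z_1=1]  = -30
Z_7 = Z_5 + Z_3 + 1  [with Z_5=-30, Z_3=-8]  = -37

-37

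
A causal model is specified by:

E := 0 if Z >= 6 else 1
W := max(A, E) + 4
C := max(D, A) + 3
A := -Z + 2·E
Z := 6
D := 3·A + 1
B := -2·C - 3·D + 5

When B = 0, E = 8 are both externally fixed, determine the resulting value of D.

Under do(B = 0, E = 8), each intervened variable's structural equation is replaced by its fixed value.
A = -Z + 2·E  [with Z=6, E=8]  = 10
D = 3·A + 1  [with A=10]  = 31

31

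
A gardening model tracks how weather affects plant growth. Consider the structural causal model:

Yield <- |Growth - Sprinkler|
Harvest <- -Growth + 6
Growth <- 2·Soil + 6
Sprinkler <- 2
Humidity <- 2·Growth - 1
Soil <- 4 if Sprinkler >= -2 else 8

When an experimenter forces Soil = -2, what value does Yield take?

0

do(Soil=-2) replaces the equation Soil <- 4 if Sprinkler >= -2 else 8 with the constant Soil = -2.
Growth = 2·Soil + 6  [with Soil=-2]  = 2
Yield = |Growth - Sprinkler|  [with Growth=2, Sprinkler=2]  = 0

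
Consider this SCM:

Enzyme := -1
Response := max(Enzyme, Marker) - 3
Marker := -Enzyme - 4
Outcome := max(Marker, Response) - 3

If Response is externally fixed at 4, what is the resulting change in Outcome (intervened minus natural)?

The intervention breaks the incoming arrows to Response: Response := max(Enzyme, Marker) - 3 no longer applies, and Response = 4.
Marker = -Enzyme - 4  [with Enzyme=-1]  = -3
Outcome = max(Marker, Response) - 3  [with Marker=-3, Response=4]  = 1
Without intervention: Marker = -Enzyme - 4  [with Enzyme=-1]  = -3; Response = max(Enzyme, Marker) - 3  [with Enzyme=-1, Marker=-3]  = -4; Outcome = max(Marker, Response) - 3  [with Marker=-3, Response=-4]  = -6.
Change = 1 − (-6) = 7.

7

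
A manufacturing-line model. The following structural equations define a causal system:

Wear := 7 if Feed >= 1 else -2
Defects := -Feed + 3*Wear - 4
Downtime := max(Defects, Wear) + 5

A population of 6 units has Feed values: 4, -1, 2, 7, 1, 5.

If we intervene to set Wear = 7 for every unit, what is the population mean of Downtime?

Under do(Wear=7), Wear's equation is replaced by Wear=7 for every unit. Per-unit Downtime: 18, 23, 20, 15, 21, 17. Mean = 19.

19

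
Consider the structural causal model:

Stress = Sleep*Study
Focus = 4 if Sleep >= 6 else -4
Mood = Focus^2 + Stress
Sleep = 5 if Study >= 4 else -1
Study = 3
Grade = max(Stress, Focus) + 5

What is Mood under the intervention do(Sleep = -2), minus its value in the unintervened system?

do(Sleep=-2) replaces the equation Sleep = 5 if Study >= 4 else -1 with the constant Sleep = -2.
Stress = Sleep*Study  [with Sleep=-2, Study=3]  = -6
Focus = 4 if Sleep >= 6 else -4  [with Sleep=-2]  = -4
Mood = Focus^2 + Stress  [with Focus=-4, Stress=-6]  = 10
Without intervention: Sleep = 5 if Study >= 4 else -1  [with Study=3]  = -1; Stress = Sleep*Study  [with Sleep=-1, Study=3]  = -3; Focus = 4 if Sleep >= 6 else -4  [with Sleep=-1]  = -4; Mood = Focus^2 + Stress  [with Focus=-4, Stress=-3]  = 13.
Change = 10 − 13 = -3.

-3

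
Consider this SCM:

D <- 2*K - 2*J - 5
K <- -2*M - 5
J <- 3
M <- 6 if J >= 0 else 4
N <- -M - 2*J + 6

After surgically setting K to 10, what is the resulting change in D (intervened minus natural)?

54

Intervening sets K = 10 and removes its equation (K <- -2*M - 5).
D = 2*K - 2*J - 5  [with K=10, J=3]  = 9
Without intervention: M = 6 if J >= 0 else 4  [with J=3]  = 6; K = -2*M - 5  [with M=6]  = -17; D = 2*K - 2*J - 5  [with K=-17, J=3]  = -45.
Change = 9 − (-45) = 54.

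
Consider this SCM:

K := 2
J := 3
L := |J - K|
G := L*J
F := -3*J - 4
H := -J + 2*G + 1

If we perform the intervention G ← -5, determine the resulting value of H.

Under do(G=-5), the mechanism G := L*J is discarded; G is fixed at -5.
H = -J + 2*G + 1  [with J=3, G=-5]  = -12

-12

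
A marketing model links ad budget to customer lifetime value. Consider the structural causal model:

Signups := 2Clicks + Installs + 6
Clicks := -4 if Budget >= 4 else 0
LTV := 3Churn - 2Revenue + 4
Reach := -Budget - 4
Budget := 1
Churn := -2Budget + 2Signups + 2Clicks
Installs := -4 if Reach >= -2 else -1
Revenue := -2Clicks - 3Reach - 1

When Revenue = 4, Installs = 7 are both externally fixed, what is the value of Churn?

Setting Revenue = 4, Installs = 7 by intervention discards those variables' equations.
Clicks = -4 if Budget >= 4 else 0  [with Budget=1]  = 0
Signups = 2Clicks + Installs + 6  [with Clicks=0, Installs=7]  = 13
Churn = -2Budget + 2Signups + 2Clicks  [with Budget=1, Signups=13, Clicks=0]  = 24

24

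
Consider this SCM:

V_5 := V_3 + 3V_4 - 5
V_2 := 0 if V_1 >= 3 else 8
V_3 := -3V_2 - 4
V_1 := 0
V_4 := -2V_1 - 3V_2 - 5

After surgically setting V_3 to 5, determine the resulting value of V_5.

-87

do(V_3=5) replaces the equation V_3 := -3V_2 - 4 with the constant V_3 = 5.
V_2 = 0 if V_1 >= 3 else 8  [with V_1=0]  = 8
V_4 = -2V_1 - 3V_2 - 5  [with V_1=0, V_2=8]  = -29
V_5 = V_3 + 3V_4 - 5  [with V_3=5, V_4=-29]  = -87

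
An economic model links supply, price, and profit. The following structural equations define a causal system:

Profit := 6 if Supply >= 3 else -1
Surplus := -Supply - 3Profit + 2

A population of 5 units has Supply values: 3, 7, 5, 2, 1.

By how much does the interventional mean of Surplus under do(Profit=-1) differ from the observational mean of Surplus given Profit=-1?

Under do(Profit=-1), Profit's equation is replaced by Profit=-1 for every unit. Per-unit Surplus: 2, -2, 0, 3, 4. Mean = 1.4.
Conditioning on Profit=-1 selects the 2 unit(s) with Supply ∈ {2, 1}. Their Surplus values: 3, 4. Mean = 3.5.
Difference = 1.4 − 3.5 = -2.1.

-2.1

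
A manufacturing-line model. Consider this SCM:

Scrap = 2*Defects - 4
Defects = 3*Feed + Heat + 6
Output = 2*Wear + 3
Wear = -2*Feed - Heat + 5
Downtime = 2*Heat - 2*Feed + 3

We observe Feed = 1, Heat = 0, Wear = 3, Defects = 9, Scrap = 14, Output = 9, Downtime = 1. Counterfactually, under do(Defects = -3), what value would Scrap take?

-10

Intervening sets Defects = -3 and removes its equation (Defects = 3*Feed + Heat + 6).
Scrap = 2*Defects - 4  [with Defects=-3]  = -10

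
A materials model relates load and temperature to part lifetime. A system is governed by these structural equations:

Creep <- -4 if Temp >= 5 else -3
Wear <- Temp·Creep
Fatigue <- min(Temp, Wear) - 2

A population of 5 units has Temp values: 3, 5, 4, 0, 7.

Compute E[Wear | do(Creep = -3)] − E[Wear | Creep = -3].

-4.4

Under do(Creep=-3), Creep's equation is replaced by Creep=-3 for every unit. Per-unit Wear: -9, -15, -12, 0, -21. Mean = -11.4.
Conditioning on Creep=-3 selects the 3 unit(s) with Temp ∈ {3, 4, 0}. Their Wear values: -9, -12, 0. Mean = -7.
Difference = -11.4 − (-7) = -4.4.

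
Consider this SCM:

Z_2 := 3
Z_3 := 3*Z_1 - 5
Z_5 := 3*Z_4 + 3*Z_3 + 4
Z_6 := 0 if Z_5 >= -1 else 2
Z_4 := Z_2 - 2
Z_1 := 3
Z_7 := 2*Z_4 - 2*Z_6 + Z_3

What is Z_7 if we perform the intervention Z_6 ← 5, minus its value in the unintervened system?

Intervening sets Z_6 = 5 and removes its equation (Z_6 := 0 if Z_5 >= -1 else 2).
Z_3 = 3*Z_1 - 5  [with Z_1=3]  = 4
Z_4 = Z_2 - 2  [with Z_2=3]  = 1
Z_7 = 2*Z_4 - 2*Z_6 + Z_3  [with Z_4=1, Z_6=5, Z_3=4]  = -4
Without intervention: Z_3 = 3*Z_1 - 5  [with Z_1=3]  = 4; Z_4 = Z_2 - 2  [with Z_2=3]  = 1; Z_5 = 3*Z_4 + 3*Z_3 + 4  [with Z_4=1, Z_3=4]  = 19; Z_6 = 0 if Z_5 >= -1 else 2  [with Z_5=19]  = 0; Z_7 = 2*Z_4 - 2*Z_6 + Z_3  [with Z_4=1, Z_6=0, Z_3=4]  = 6.
Change = -4 − 6 = -10.

-10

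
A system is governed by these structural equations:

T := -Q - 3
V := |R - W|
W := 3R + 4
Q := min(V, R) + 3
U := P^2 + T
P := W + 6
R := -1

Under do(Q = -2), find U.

Under do(Q=-2), the mechanism Q := min(V, R) + 3 is discarded; Q is fixed at -2.
W = 3R + 4  [with R=-1]  = 1
P = W + 6  [with W=1]  = 7
T = -Q - 3  [with Q=-2]  = -1
U = P^2 + T  [with P=7, T=-1]  = 48

48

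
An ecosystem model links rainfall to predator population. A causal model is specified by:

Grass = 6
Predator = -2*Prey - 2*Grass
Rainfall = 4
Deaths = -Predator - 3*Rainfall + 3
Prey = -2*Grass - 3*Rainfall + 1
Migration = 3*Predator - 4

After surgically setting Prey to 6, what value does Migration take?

The intervention breaks the incoming arrows to Prey: Prey = -2*Grass - 3*Rainfall + 1 no longer applies, and Prey = 6.
Predator = -2*Prey - 2*Grass  [with Prey=6, Grass=6]  = -24
Migration = 3*Predator - 4  [with Predator=-24]  = -76

-76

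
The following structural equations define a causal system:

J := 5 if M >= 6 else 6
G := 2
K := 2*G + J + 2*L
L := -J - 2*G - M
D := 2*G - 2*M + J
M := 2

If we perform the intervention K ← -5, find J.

6

do(K=-5) replaces the equation K := 2*G + J + 2*L with the constant K = -5.
J is not downstream of the intervention, so its value is determined by the original equations.
J = 5 if M >= 6 else 6  [with M=2]  = 6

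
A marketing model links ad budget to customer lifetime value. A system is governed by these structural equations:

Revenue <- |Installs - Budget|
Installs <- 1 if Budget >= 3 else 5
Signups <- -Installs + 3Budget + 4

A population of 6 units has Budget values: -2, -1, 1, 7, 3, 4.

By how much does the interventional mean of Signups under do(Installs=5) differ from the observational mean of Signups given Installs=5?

Under do(Installs=5), Installs's equation is replaced by Installs=5 for every unit. Per-unit Signups: -7, -4, 2, 20, 8, 11. Mean = 5.
E[Signups|Installs=5] averages over only the 3 units with Installs=5 (Budget = -2, -1, 1): Signups = -7, -4, 2, mean -3.
Difference = 5 − (-3) = 8.

8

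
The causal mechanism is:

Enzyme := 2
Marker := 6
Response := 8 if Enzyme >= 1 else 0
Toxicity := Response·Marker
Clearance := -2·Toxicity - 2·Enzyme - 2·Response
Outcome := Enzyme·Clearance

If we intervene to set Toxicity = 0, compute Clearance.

-20

Intervening sets Toxicity = 0 and removes its equation (Toxicity := Response·Marker).
Response = 8 if Enzyme >= 1 else 0  [with Enzyme=2]  = 8
Clearance = -2·Toxicity - 2·Enzyme - 2·Response  [with Toxicity=0, Enzyme=2, Response=8]  = -20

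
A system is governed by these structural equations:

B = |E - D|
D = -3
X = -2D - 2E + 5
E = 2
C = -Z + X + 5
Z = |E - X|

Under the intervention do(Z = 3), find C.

The intervention breaks the incoming arrows to Z: Z = |E - X| no longer applies, and Z = 3.
X = -2D - 2E + 5  [with D=-3, E=2]  = 7
C = -Z + X + 5  [with Z=3, X=7]  = 9

9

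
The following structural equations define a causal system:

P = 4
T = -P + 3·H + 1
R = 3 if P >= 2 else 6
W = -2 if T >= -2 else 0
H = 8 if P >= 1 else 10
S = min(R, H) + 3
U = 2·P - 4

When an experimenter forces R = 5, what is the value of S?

8

Intervening sets R = 5 and removes its equation (R = 3 if P >= 2 else 6).
H = 8 if P >= 1 else 10  [with P=4]  = 8
S = min(R, H) + 3  [with R=5, H=8]  = 8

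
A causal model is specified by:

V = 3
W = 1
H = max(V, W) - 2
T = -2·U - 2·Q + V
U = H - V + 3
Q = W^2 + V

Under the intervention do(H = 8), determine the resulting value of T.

The intervention breaks the incoming arrows to H: H = max(V, W) - 2 no longer applies, and H = 8.
Q = W^2 + V  [with W=1, V=3]  = 4
U = H - V + 3  [with H=8, V=3]  = 8
T = -2·U - 2·Q + V  [with U=8, Q=4, V=3]  = -21

-21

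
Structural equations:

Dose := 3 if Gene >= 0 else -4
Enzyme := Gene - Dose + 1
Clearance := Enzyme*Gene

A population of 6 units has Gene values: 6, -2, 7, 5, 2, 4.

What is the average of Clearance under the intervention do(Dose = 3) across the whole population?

15

Every unit gets Dose=3 under the intervention. Clearance values become 24, 8, 35, 15, 0, 8; E[Clearance|do(Dose=3)] = 15.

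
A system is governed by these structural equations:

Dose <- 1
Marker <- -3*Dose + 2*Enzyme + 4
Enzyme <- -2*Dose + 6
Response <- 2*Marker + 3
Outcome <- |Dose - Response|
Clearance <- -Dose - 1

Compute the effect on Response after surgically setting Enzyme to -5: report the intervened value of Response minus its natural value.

Under do(Enzyme=-5), the mechanism Enzyme <- -2*Dose + 6 is discarded; Enzyme is fixed at -5.
Marker = -3*Dose + 2*Enzyme + 4  [with Dose=1, Enzyme=-5]  = -9
Response = 2*Marker + 3  [with Marker=-9]  = -15
Without intervention: Enzyme = -2*Dose + 6  [with Dose=1]  = 4; Marker = -3*Dose + 2*Enzyme + 4  [with Dose=1, Enzyme=4]  = 9; Response = 2*Marker + 3  [with Marker=9]  = 21.
Change = -15 − 21 = -36.

-36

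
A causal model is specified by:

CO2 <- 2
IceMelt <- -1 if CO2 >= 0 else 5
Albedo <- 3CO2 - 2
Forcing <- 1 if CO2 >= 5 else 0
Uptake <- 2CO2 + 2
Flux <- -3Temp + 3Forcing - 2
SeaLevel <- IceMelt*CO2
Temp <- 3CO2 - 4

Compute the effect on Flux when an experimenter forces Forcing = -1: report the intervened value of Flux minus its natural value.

-3

Under do(Forcing=-1), the mechanism Forcing <- 1 if CO2 >= 5 else 0 is discarded; Forcing is fixed at -1.
Temp = 3CO2 - 4  [with CO2=2]  = 2
Flux = -3Temp + 3Forcing - 2  [with Temp=2, Forcing=-1]  = -11
Without intervention: Forcing = 1 if CO2 >= 5 else 0  [with CO2=2]  = 0; Temp = 3CO2 - 4  [with CO2=2]  = 2; Flux = -3Temp + 3Forcing - 2  [with Temp=2, Forcing=0]  = -8.
Change = -11 − (-8) = -3.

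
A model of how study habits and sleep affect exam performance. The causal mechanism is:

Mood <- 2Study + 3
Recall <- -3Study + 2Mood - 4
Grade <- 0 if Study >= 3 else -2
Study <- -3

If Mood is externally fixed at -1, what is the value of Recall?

The intervention breaks the incoming arrows to Mood: Mood <- 2Study + 3 no longer applies, and Mood = -1.
Recall = -3Study + 2Mood - 4  [with Study=-3, Mood=-1]  = 3

3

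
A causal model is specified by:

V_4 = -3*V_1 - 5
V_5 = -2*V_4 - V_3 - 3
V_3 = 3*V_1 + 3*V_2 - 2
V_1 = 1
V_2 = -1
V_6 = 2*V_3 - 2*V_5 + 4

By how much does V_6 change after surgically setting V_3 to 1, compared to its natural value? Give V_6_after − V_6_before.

12

The intervention breaks the incoming arrows to V_3: V_3 = 3*V_1 + 3*V_2 - 2 no longer applies, and V_3 = 1.
V_4 = -3*V_1 - 5  [with V_1=1]  = -8
V_5 = -2*V_4 - V_3 - 3  [with V_4=-8, V_3=1]  = 12
V_6 = 2*V_3 - 2*V_5 + 4  [with V_3=1, V_5=12]  = -18
Without intervention: V_3 = 3*V_1 + 3*V_2 - 2  [with V_1=1, V_2=-1]  = -2; V_4 = -3*V_1 - 5  [with V_1=1]  = -8; V_5 = -2*V_4 - V_3 - 3  [with V_4=-8, V_3=-2]  = 15; V_6 = 2*V_3 - 2*V_5 + 4  [with V_3=-2, V_5=15]  = -30.
Change = -18 − (-30) = 12.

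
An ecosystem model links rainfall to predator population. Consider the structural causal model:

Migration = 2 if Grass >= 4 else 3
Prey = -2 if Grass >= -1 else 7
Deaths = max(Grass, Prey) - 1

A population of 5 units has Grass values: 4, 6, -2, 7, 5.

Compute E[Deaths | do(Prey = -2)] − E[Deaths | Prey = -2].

do(Prey=-2) breaks Prey's dependence on Grass. With Prey=-2 fixed, Deaths across the units is 3, 5, -3, 6, 4, mean 3.
Conditioning on Prey=-2 selects the 4 unit(s) with Grass ∈ {4, 6, 7, 5}. Their Deaths values: 3, 5, 6, 4. Mean = 4.5.
Difference = 3 − 4.5 = -1.5.

-1.5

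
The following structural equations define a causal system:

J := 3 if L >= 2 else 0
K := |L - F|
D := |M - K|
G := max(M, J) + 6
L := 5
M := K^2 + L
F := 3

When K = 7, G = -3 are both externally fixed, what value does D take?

Setting K = 7, G = -3 by intervention discards those variables' equations.
M = K^2 + L  [with K=7, L=5]  = 54
D = |M - K|  [with M=54, K=7]  = 47

47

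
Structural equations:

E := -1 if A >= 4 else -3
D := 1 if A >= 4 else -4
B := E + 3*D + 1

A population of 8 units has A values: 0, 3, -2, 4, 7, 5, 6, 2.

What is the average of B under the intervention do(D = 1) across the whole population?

The intervention sets D=1 in all 8 units regardless of A. Recomputing B per unit gives 1, 1, 1, 3, 3, 3, 3, 1; average 2.

2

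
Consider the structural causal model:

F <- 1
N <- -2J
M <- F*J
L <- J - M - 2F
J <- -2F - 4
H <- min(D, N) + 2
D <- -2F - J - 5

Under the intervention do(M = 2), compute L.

Under do(M=2), the mechanism M <- F*J is discarded; M is fixed at 2.
J = -2F - 4  [with F=1]  = -6
L = J - M - 2F  [with J=-6, M=2, F=1]  = -10

-10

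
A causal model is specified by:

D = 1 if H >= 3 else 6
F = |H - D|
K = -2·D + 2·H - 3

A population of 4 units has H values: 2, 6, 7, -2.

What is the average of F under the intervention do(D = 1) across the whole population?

3.75

Under do(D=1), D's equation is replaced by D=1 for every unit. Per-unit F: 1, 5, 6, 3. Mean = 3.75.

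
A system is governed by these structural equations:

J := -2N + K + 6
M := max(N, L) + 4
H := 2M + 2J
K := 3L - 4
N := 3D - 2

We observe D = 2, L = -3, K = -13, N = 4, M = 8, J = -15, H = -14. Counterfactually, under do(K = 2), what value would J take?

The intervention breaks the incoming arrows to K: K := 3L - 4 no longer applies, and K = 2.
N = 3D - 2  [with D=2]  = 4
J = -2N + K + 6  [with N=4, K=2]  = 0

0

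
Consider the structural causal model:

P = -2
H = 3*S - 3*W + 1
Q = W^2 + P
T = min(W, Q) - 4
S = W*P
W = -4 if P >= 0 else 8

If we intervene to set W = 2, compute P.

Under do(W=2), the mechanism W = -4 if P >= 0 else 8 is discarded; W is fixed at 2.
P is not downstream of the intervention, so its value is determined by the original equations.

-2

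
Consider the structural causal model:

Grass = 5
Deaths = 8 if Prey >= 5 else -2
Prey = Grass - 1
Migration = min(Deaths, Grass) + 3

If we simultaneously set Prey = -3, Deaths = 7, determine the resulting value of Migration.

Setting Prey = -3, Deaths = 7 by intervention discards those variables' equations.
Migration = min(Deaths, Grass) + 3  [with Deaths=7, Grass=5]  = 8

8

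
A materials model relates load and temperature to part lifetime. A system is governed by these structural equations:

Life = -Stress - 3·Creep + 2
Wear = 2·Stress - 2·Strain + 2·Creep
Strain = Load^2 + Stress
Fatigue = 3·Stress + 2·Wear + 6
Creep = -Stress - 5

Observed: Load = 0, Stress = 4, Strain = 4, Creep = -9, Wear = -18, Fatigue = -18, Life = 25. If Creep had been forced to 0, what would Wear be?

0

Intervening sets Creep = 0 and removes its equation (Creep = -Stress - 5).
Strain = Load^2 + Stress  [with Load=0, Stress=4]  = 4
Wear = 2·Stress - 2·Strain + 2·Creep  [with Stress=4, Strain=4, Creep=0]  = 0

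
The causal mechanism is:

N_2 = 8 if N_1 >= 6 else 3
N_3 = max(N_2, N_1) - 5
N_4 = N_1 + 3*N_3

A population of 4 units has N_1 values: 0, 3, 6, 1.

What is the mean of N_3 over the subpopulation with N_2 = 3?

E[N_3|N_2=3] averages over only the 3 units with N_2=3 (N_1 = 0, 3, 1): N_3 = -2, -2, -2, mean -2.

-2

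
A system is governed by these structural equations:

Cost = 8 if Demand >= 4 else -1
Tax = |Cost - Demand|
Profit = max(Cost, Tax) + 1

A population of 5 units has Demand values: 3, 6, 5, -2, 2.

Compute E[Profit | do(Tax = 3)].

Every unit gets Tax=3 under the intervention. Profit values become 4, 9, 9, 4, 4; E[Profit|do(Tax=3)] = 6.

6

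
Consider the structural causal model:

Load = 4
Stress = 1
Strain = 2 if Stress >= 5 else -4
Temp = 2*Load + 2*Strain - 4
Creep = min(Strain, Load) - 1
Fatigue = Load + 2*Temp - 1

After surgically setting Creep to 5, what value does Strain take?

do(Creep=5) replaces the equation Creep = min(Strain, Load) - 1 with the constant Creep = 5.
Strain is not downstream of the intervention, so its value is determined by the original equations.
Strain = 2 if Stress >= 5 else -4  [with Stress=1]  = -4

-4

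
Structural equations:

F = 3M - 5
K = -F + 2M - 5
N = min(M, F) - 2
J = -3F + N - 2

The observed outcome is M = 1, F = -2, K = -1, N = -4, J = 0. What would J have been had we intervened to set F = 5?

-18

do(F=5) replaces the equation F = 3M - 5 with the constant F = 5.
N = min(M, F) - 2  [with M=1, F=5]  = -1
J = -3F + N - 2  [with F=5, N=-1]  = -18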